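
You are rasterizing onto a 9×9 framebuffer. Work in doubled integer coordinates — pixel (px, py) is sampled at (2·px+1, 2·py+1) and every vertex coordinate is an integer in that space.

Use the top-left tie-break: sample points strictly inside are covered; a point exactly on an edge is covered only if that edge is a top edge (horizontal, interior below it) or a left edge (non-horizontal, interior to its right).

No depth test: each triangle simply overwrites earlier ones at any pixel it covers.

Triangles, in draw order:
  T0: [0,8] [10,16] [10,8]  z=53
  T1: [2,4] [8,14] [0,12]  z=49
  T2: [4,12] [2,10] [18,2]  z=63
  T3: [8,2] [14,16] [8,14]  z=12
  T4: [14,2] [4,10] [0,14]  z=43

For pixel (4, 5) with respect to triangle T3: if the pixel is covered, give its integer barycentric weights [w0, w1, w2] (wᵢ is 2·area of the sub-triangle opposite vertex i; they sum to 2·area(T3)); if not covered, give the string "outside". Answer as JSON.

T0:
  2·area = 80  (B↔C swapped to make it positive)
  edge (0, 8)→(10, 8): d=(10,0) top-left  bias=+0
  edge (10, 8)→(10, 16): d=(0,8) right/bottom  bias=-1
  edge (10, 16)→(0, 8): d=(-10,-8) top-left  bias=+0
    (1,4)@(3, 9): e=[10,56,14] → #
    (2,4)@(5, 9): e=[10,40,30] → #
    (3,4)@(7, 9): e=[10,24,46] → #
    (4,4)@(9, 9): e=[10,8,62] → #
    (5,4)@(11, 9): e=[10,-8,78] → ·
    (1,5)@(3, 11): e=[30,56,-6] → ·
    (2,5)@(5, 11): e=[30,40,10] → #
    (5,5)@(11, 11): e=[30,-8,58] → ·
    (2,6)@(5, 13): e=[50,40,-10] → ·
    (3,6)@(7, 13): e=[50,24,6] → #
    (5,6)@(11, 13): e=[50,-8,38] → ·
    (3,7)@(7, 15): e=[70,24,-14] → ·
  covered (10 px):
    · · · · · · · · ·
    · · · · · · · · ·
    · · · · · · · · ·
    · · · · · · · · ·
    · # # # # · · · ·
    · · # # # · · · ·
    · · · # # · · · ·
    · · · · # · · · ·
    · · · · · · · · ·
T1:
  2·area = 68
  edge (2, 4)→(8, 14): d=(6,10) right/bottom  bias=-1
  edge (8, 14)→(0, 12): d=(-8,-2) top-left  bias=+0
  edge (0, 12)→(2, 4): d=(2,-8) top-left  bias=+0
    (1,3)@(3, 7): e=[8,46,14] → #
    (2,3)@(5, 7): e=[-12,50,30] → ·
    (0,4)@(1, 9): e=[40,26,2] → #
    (2,4)@(5, 9): e=[0,34,34] → ·  [on edge]
    (0,5)@(1, 11): e=[52,10,6] → #
    (2,5)@(5, 11): e=[12,18,38] → #
    (3,5)@(7, 11): e=[-8,22,54] → ·
    (0,6)@(1, 13): e=[64,-6,10] → ·
    (1,6)@(3, 13): e=[44,-2,26] → ·
    (2,6)@(5, 13): e=[24,2,42] → #
    (3,6)@(7, 13): e=[4,6,58] → #
    (4,6)@(9, 13): e=[-16,10,74] → ·
  covered (8 px):
    · · · · · · · · ·
    · · · · · · · · ·
    · · · · · · · · ·
    · # · · · · · · ·
    # # · · · · · · ·
    # # # · · · · · ·
    · · # # · · · · ·
    · · · · · · · · ·
    · · · · · · · · ·
T2:
  2·area = 48
  edge (4, 12)→(2, 10): d=(-2,-2) top-left  bias=+0
  edge (2, 10)→(18, 2): d=(16,-8) top-left  bias=+0
  edge (18, 2)→(4, 12): d=(-14,10) right/bottom  bias=-1
    (6,2)@(13, 5): e=[32,8,8] → #
    (7,2)@(15, 5): e=[36,24,-12] → ·
    (4,3)@(9, 7): e=[20,8,20] → #
    (5,3)@(11, 7): e=[24,24,0] → ·  [on edge]
    (6,3)@(13, 7): e=[28,40,-20] → ·
    (0,4)@(1, 9): e=[0,-24,72] → ·  [on edge]
    (2,4)@(5, 9): e=[8,8,32] → #
    (3,4)@(7, 9): e=[12,24,12] → #
    (4,4)@(9, 9): e=[16,40,-8] → ·
    (1,5)@(3, 11): e=[0,24,24] → #  [on edge]
    (3,5)@(7, 11): e=[8,56,-16] → ·
    (1,6)@(3, 13): e=[-4,56,-4] → ·
    (2,6)@(5, 13): e=[0,72,-24] → ·  [on edge]
    (3,7)@(7, 15): e=[0,120,-72] → ·  [on edge]
    (4,8)@(9, 17): e=[0,168,-120] → ·  [on edge]
  covered (6 px):
    · · · · · · · · ·
    · · · · · · · · ·
    · · · · · · # · ·
    · · · · # · · · ·
    · · # # · · · · ·
    · # # · · · · · ·
    · · · · · · · · ·
    · · · · · · · · ·
    · · · · · · · · ·
T3:
  2·area = 72
  edge (8, 2)→(14, 16): d=(6,14) right/bottom  bias=-1
  edge (14, 16)→(8, 14): d=(-6,-2) top-left  bias=+0
  edge (8, 14)→(8, 2): d=(0,-12) top-left  bias=+0
    (4,2)@(9, 5): e=[4,56,12] → #
    (5,2)@(11, 5): e=[-24,60,36] → ·
    (4,3)@(9, 7): e=[16,44,12] → #
    (5,3)@(11, 7): e=[-12,48,36] → ·
    (4,4)@(9, 9): e=[28,32,12] → #
    (5,4)@(11, 9): e=[0,36,36] → ·  [on edge]
    (4,5)@(9, 11): e=[40,20,12] → #
    (5,5)@(11, 11): e=[12,24,36] → #
    (6,5)@(13, 11): e=[-16,28,60] → ·
    (2,6)@(5, 13): e=[108,0,-36] → ·  [on edge]
    (4,6)@(9, 13): e=[52,8,12] → #
    (6,6)@(13, 13): e=[-4,16,60] → ·
    (5,7)@(11, 15): e=[36,0,36] → #  [on edge]
    (8,8)@(17, 17): e=[-36,0,108] → ·  [on edge]
  covered (9 px):
    · · · · · · · · ·
    · · · · · · · · ·
    · · · · # · · · ·
    · · · · # · · · ·
    · · · · # · · · ·
    · · · · # # · · ·
    · · · · # # · · ·
    · · · · · # # · ·
    · · · · · · · · ·
T4:
  2·area = 8  (B↔C swapped to make it positive)
  edge (14, 2)→(0, 14): d=(-14,12) right/bottom  bias=-1
  edge (0, 14)→(4, 10): d=(4,-4) top-left  bias=+0
  edge (4, 10)→(14, 2): d=(10,-8) top-left  bias=+0
    (6,0)@(13, 1): e=[26,0,-18] → ·  [on edge]
    (5,1)@(11, 3): e=[22,0,-14] → ·  [on edge]
    (4,2)@(9, 5): e=[18,0,-10] → ·  [on edge]
    (3,3)@(7, 7): e=[14,0,-6] → ·  [on edge]
    (2,4)@(5, 9): e=[10,0,-2] → ·  [on edge]
    (1,5)@(3, 11): e=[6,0,2] → #  [on edge]
    (2,5)@(5, 11): e=[-18,8,18] → ·
    (0,6)@(1, 13): e=[2,0,6] → #  [on edge]
    (1,6)@(3, 13): e=[-22,8,22] → ·
    (0,7)@(1, 15): e=[-26,8,26] → ·
  covered (2 px):
    · · · · · · · · ·
    · · · · · · · · ·
    · · · · · · · · ·
    · · · · · · · · ·
    · · · · · · · · ·
    · # · · · · · · ·
    # · · · · · · · ·
    · · · · · · · · ·
    · · · · · · · · ·

Result: [20,12,40]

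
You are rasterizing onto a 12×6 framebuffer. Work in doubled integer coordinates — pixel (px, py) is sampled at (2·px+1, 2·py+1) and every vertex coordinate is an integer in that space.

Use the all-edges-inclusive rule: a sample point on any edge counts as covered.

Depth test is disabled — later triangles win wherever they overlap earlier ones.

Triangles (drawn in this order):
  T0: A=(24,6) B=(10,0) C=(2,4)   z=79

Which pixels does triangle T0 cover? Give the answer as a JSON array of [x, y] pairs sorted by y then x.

T0:
  2·area = 104  (B↔C swapped to make it positive)
  edge (24, 6)→(2, 4): d=(-22,-2) inclusive
  edge (2, 4)→(10, 0): d=(8,-4) inclusive
  edge (10, 0)→(24, 6): d=(14,6) inclusive
    (4,0)@(9, 1): e=[80,4,20] → #
    (5,0)@(11, 1): e=[84,12,8] → #
    (6,0)@(13, 1): e=[88,20,-4] → ·
    (2,1)@(5, 3): e=[28,4,72] → #
    (3,1)@(7, 3): e=[32,12,60] → #
    (6,1)@(13, 3): e=[44,36,24] → #
    (7,1)@(15, 3): e=[48,44,12] → #
    (8,1)@(17, 3): e=[52,52,0] → #  [on edge]
    (9,1)@(19, 3): e=[56,60,-12] → ·
    (2,2)@(5, 5): e=[-16,20,100] → ·
    (3,2)@(7, 5): e=[-12,28,88] → ·
    (4,2)@(9, 5): e=[-8,36,76] → ·
    (6,2)@(13, 5): e=[0,52,52] → #  [on edge]
  covered (14 px):
    · · · · # # · · · · · ·
    · · # # # # # # # · · ·
    · · · · · · # # # # # ·
    · · · · · · · · · · · ·
    · · · · · · · · · · · ·
    · · · · · · · · · · · ·

Result: [[4,0],[5,0],[2,1],[3,1],[4,1],[5,1],[6,1],[7,1],[8,1],[6,2],[7,2],[8,2],[9,2],[10,2]]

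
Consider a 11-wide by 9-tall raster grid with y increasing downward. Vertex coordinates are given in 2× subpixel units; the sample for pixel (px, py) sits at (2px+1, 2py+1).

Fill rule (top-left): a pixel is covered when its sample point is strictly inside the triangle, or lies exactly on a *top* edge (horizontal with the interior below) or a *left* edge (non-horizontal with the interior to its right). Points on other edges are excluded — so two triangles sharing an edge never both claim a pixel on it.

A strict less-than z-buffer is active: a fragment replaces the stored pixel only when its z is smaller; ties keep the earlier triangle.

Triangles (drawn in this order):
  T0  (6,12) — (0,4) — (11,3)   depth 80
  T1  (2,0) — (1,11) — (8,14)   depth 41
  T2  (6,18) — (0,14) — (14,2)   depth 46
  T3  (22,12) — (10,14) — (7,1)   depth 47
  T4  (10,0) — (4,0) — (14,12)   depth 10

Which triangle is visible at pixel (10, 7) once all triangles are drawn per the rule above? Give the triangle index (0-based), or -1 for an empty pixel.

T0:
  2·area = 94
  edge (6, 12)→(0, 4): d=(-6,-8) top-left  bias=+0
  edge (0, 4)→(11, 3): d=(11,-1) top-left  bias=+0
  edge (11, 3)→(6, 12): d=(-5,9) right/bottom  bias=-1
    (5,1)@(11, 3): e=[94,0,0] → ·  [on edge]
    (0,2)@(1, 5): e=[2,12,80] → █
    (1,2)@(3, 5): e=[18,14,62] → █
    (2,2)@(5, 5): e=[34,16,44] → █
    (3,2)@(7, 5): e=[50,18,26] → █
    (4,2)@(9, 5): e=[66,20,8] → █
    (5,2)@(11, 5): e=[82,22,-10] → ·
    (0,3)@(1, 7): e=[-10,34,70] → ·
    (1,3)@(3, 7): e=[6,36,52] → █
    (4,3)@(9, 7): e=[54,42,-2] → ·
    (1,4)@(3, 9): e=[-6,58,42] → ·
    (2,4)@(5, 9): e=[10,60,24] → █
  covered (10 px):
    · · · · · · · · · · ·
    · · · · · · · · · · ·
    █ █ █ █ █ · · · · · ·
    · █ █ █ · · · · · · ·
    · · █ █ · · · · · · ·
    · · · · · · · · · · ·
    · · · · · · · · · · ·
    · · · · · · · · · · ·
    · · · · · · · · · · ·
T1:
  2·area = 80  (B↔C swapped to make it positive)
  edge (2, 0)→(8, 14): d=(6,14) right/bottom  bias=-1
  edge (8, 14)→(1, 11): d=(-7,-3) top-left  bias=+0
  edge (1, 11)→(2, 0): d=(1,-11) top-left  bias=+0
    (1,1)@(3, 3): e=[4,62,14] → █
    (2,1)@(5, 3): e=[-24,68,36] → ·
    (1,2)@(3, 5): e=[16,48,16] → █
    (2,2)@(5, 5): e=[-12,54,38] → ·
    (1,3)@(3, 7): e=[28,34,18] → █
    (2,3)@(5, 7): e=[0,40,40] → ·  [on edge]
    (1,4)@(3, 9): e=[40,20,20] → █
    (2,4)@(5, 9): e=[12,26,42] → █
    (3,4)@(7, 9): e=[-16,32,64] → ·
    (0,5)@(1, 11): e=[80,0,0] → █  [on edge]
    (3,5)@(7, 11): e=[-4,18,66] → ·
    (0,6)@(1, 13): e=[92,-14,2] → ·
    (7,8)@(15, 17): e=[-80,0,160] → ·  [on edge]
  covered (9 px):
    · · · · · · · · · · ·
    · █ · · · · · · · · ·
    · █ · · · · · · · · ·
    · █ · · · · · · · · ·
    · █ █ · · · · · · · ·
    █ █ █ · · · · · · · ·
    · · · █ · · · · · · ·
    · · · · · · · · · · ·
    · · · · · · · · · · ·
T2:
  2·area = 128
  edge (6, 18)→(0, 14): d=(-6,-4) top-left  bias=+0
  edge (0, 14)→(14, 2): d=(14,-12) top-left  bias=+0
  edge (14, 2)→(6, 18): d=(-8,16) right/bottom  bias=-1
    (6,1)@(13, 3): e=[118,2,8] → █
    (7,1)@(15, 3): e=[126,26,-24] → ·
    (5,2)@(11, 5): e=[98,6,24] → █
    (6,2)@(13, 5): e=[106,30,-8] → ·
    (4,3)@(9, 7): e=[78,10,40] → █
    (6,3)@(13, 7): e=[94,58,-24] → ·
    (3,4)@(7, 9): e=[58,14,56] → █
    (5,4)@(11, 9): e=[74,62,-8] → ·
    (2,5)@(5, 11): e=[38,18,72] → █
    (5,5)@(11, 11): e=[62,90,-24] → ·
    (1,6)@(3, 13): e=[18,22,88] → █
    (4,6)@(9, 13): e=[42,94,-8] → ·
  covered (16 px):
    · · · · · · · · · · ·
    · · · · · · █ · · · ·
    · · · · · █ · · · · ·
    · · · · █ █ · · · · ·
    · · · █ █ · · · · · ·
    · · █ █ █ · · · · · ·
    · █ █ █ · · · · · · ·
    · █ █ █ · · · · · · ·
    · · █ · · · · · · · ·
T3:
  2·area = 162
  edge (22, 12)→(10, 14): d=(-12,2) right/bottom  bias=-1
  edge (10, 14)→(7, 1): d=(-3,-13) top-left  bias=+0
  edge (7, 1)→(22, 12): d=(15,11) right/bottom  bias=-1
    (3,0)@(7, 1): e=[162,0,0] → ·  [on edge]
    (4,1)@(9, 3): e=[134,20,8] → █
    (5,1)@(11, 3): e=[130,46,-14] → ·
    (4,2)@(9, 5): e=[110,14,38] → █
    (5,2)@(11, 5): e=[106,40,16] → █
    (6,2)@(13, 5): e=[102,66,-6] → ·
    (4,3)@(9, 7): e=[86,8,68] → █
    (6,3)@(13, 7): e=[78,60,24] → █
    (7,3)@(15, 7): e=[74,86,2] → █
    (8,3)@(17, 7): e=[70,112,-20] → ·
    (4,4)@(9, 9): e=[62,2,98] → █
    (8,4)@(17, 9): e=[46,106,10] → █
  covered (20 px):
    · · · · · · · · · · ·
    · · · · █ · · · · · ·
    · · · · █ █ · · · · ·
    · · · · █ █ █ █ · · ·
    · · · · █ █ █ █ █ · ·
    · · · · · █ █ █ █ █ ·
    · · · · · █ █ █ · · ·
    · · · · · · · · · · ·
    · · · · · · · · · · ·
T4:
  2·area = 72  (B↔C swapped to make it positive)
  edge (10, 0)→(14, 12): d=(4,12) right/bottom  bias=-1
  edge (14, 12)→(4, 0): d=(-10,-12) top-left  bias=+0
  edge (4, 0)→(10, 0): d=(6,0) top-left  bias=+0
    (2,0)@(5, 1): e=[64,2,6] → █
    (3,0)@(7, 1): e=[40,26,6] → █
    (4,0)@(9, 1): e=[16,50,6] → █
    (5,0)@(11, 1): e=[-8,74,6] → ·
    (2,1)@(5, 3): e=[72,-18,18] → ·
    (3,1)@(7, 3): e=[48,6,18] → █
    (5,1)@(11, 3): e=[0,54,18] → ·  [on edge]
    (3,2)@(7, 5): e=[56,-14,30] → ·
    (4,2)@(9, 5): e=[32,10,30] → █
    (5,2)@(11, 5): e=[8,34,30] → █
    (6,2)@(13, 5): e=[-16,58,30] → ·
    (4,3)@(9, 7): e=[40,-10,42] → ·
    (6,4)@(13, 9): e=[0,18,54] → ·  [on edge]
    (7,7)@(15, 15): e=[0,-18,90] → ·  [on edge]
  covered (8 px):
    · · █ █ █ · · · · · ·
    · · · █ █ · · · · · ·
    · · · · █ █ · · · · ·
    · · · · · █ · · · · ·
    · · · · · · · · · · ·
    · · · · · · · · · · ·
    · · · · · · · · · · ·
    · · · · · · · · · · ·
    · · · · · · · · · · ·

Z-buffer (winner per pixel, '.' = empty):
  . . 4 4 4 . . . . . .
  . 1 . 4 4 . 2 . . . .
  0 1 0 0 4 4 . . . . .
  . 1 0 0 2 4 3 3 . . .
  . 1 1 2 2 3 3 3 3 . .
  1 1 1 2 2 3 3 3 3 3 .
  . 2 2 1 . 3 3 3 . . .
  . 2 2 2 . . . . . . .
  . . 2 . . . . . . . .

Answer: -1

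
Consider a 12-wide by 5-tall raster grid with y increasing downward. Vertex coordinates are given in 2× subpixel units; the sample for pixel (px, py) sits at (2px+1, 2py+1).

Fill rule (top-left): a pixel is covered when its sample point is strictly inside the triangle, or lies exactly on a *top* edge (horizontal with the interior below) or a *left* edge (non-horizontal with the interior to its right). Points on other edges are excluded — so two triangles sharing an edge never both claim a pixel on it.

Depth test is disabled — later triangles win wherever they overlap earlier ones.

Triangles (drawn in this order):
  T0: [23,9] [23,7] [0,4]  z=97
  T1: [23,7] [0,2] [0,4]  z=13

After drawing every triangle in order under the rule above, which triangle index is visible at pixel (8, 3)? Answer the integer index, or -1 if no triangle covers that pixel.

T0:
  2·area = 46  (B↔C swapped to make it positive)
  edge (23, 9)→(0, 4): d=(-23,-5) top-left  bias=+0
  edge (0, 4)→(23, 7): d=(23,3) right/bottom  bias=-1
  edge (23, 7)→(23, 9): d=(0,2) right/bottom  bias=-1
    (11,0)@(23, 1): e=[184,-138,0] → ·  [on edge]
    (11,1)@(23, 3): e=[138,-92,0] → ·  [on edge]
    (2,2)@(5, 5): e=[2,8,36] → #
    (3,2)@(7, 5): e=[12,2,32] → #
    (4,2)@(9, 5): e=[22,-4,28] → ·
    (11,2)@(23, 5): e=[92,-46,0] → ·  [on edge]
    (2,3)@(5, 7): e=[-44,54,36] → ·
    (3,3)@(7, 7): e=[-34,48,32] → ·
    (7,3)@(15, 7): e=[6,24,16] → #
    (8,3)@(17, 7): e=[16,18,12] → #
    (9,3)@(19, 7): e=[26,12,8] → #
    (10,3)@(21, 7): e=[36,6,4] → #
    (11,3)@(23, 7): e=[46,0,0] → ·  [on edge]
    (11,4)@(23, 9): e=[0,46,0] → ·  [on edge]
  covered (6 px):
    · · · · · · · · · · · ·
    · · · · · · · · · · · ·
    · · # # · · · · · · · ·
    · · · · · · · # # # # ·
    · · · · · · · · · · · ·
T1:
  2·area = 46  (B↔C swapped to make it positive)
  edge (23, 7)→(0, 4): d=(-23,-3) top-left  bias=+0
  edge (0, 4)→(0, 2): d=(0,-2) top-left  bias=+0
  edge (0, 2)→(23, 7): d=(23,5) right/bottom  bias=-1
    (0,1)@(1, 3): e=[26,2,18] → #
    (1,1)@(3, 3): e=[32,6,8] → #
    (2,1)@(5, 3): e=[38,10,-2] → ·
    (0,2)@(1, 5): e=[-20,2,64] → ·
    (1,2)@(3, 5): e=[-14,6,54] → ·
    (4,2)@(9, 5): e=[4,18,24] → #
    (5,2)@(11, 5): e=[10,22,14] → #
    (6,2)@(13, 5): e=[16,26,4] → #
    (7,2)@(15, 5): e=[22,30,-6] → ·
    (4,3)@(9, 7): e=[-42,18,70] → ·
    (5,3)@(11, 7): e=[-36,22,60] → ·
    (6,3)@(13, 7): e=[-30,26,50] → ·
    (11,3)@(23, 7): e=[0,46,0] → ·  [on edge]
  covered (5 px):
    · · · · · · · · · · · ·
    # # · · · · · · · · · ·
    · · · · # # # · · · · ·
    · · · · · · · · · · · ·
    · · · · · · · · · · · ·

Z-buffer (winner per pixel, '.' = empty):
  . . . . . . . . . . . .
  1 1 . . . . . . . . . .
  . . 0 0 1 1 1 . . . . .
  . . . . . . . 0 0 0 0 .
  . . . . . . . . . . . .

Result: 0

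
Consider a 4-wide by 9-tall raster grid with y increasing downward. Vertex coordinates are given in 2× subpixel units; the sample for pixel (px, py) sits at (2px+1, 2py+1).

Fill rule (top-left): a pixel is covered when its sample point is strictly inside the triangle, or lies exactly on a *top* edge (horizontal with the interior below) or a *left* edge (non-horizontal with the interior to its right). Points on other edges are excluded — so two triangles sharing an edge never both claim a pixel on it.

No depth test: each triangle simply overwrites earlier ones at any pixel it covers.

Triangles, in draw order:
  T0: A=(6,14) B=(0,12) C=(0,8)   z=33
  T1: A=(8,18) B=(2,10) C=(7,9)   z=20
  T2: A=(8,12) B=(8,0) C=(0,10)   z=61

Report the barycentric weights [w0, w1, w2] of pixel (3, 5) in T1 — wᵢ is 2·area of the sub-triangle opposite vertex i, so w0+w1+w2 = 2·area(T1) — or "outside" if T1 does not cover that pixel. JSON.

T0:
  2·area = 24
  edge (6, 14)→(0, 12): d=(-6,-2) top-left  bias=+0
  edge (0, 12)→(0, 8): d=(0,-4) top-left  bias=+0
  edge (0, 8)→(6, 14): d=(6,6) right/bottom  bias=-1
    (0,4)@(1, 9): e=[20,4,0] → ·  [on edge]
    (0,5)@(1, 11): e=[8,4,12] → #
    (1,5)@(3, 11): e=[12,12,0] → ·  [on edge]
    (0,6)@(1, 13): e=[-4,4,24] → ·
    (1,6)@(3, 13): e=[0,12,12] → #  [on edge]
    (2,6)@(5, 13): e=[4,20,0] → ·  [on edge]
    (1,7)@(3, 15): e=[-12,12,24] → ·
    (3,7)@(7, 15): e=[-4,28,0] → ·  [on edge]
  covered (2 px):
    · · · ·
    · · · ·
    · · · ·
    · · · ·
    · · · ·
    # · · ·
    · # · ·
    · · · ·
    · · · ·
T1:
  2·area = 46
  edge (8, 18)→(2, 10): d=(-6,-8) top-left  bias=+0
  edge (2, 10)→(7, 9): d=(5,-1) top-left  bias=+0
  edge (7, 9)→(8, 18): d=(1,9) right/bottom  bias=-1
    (3,4)@(7, 9): e=[46,0,0] → ·  [on edge]
    (1,5)@(3, 11): e=[2,6,38] → #
    (2,5)@(5, 11): e=[18,8,20] → #
    (3,5)@(7, 11): e=[34,10,2] → #
    (1,6)@(3, 13): e=[-10,16,40] → ·
    (2,6)@(5, 13): e=[6,18,22] → #
    (2,7)@(5, 15): e=[-6,28,24] → ·
    (3,7)@(7, 15): e=[10,30,6] → #
    (3,8)@(7, 17): e=[-2,40,8] → ·
  covered (6 px):
    · · · ·
    · · · ·
    · · · ·
    · · · ·
    · · · ·
    · # # #
    · · # #
    · · · #
    · · · ·
T2:
  2·area = 96  (B↔C swapped to make it positive)
  edge (8, 12)→(0, 10): d=(-8,-2) top-left  bias=+0
  edge (0, 10)→(8, 0): d=(8,-10) top-left  bias=+0
  edge (8, 0)→(8, 12): d=(0,12) right/bottom  bias=-1
    (3,1)@(7, 3): e=[70,14,12] → #
    (2,2)@(5, 5): e=[50,10,36] → #
    (1,3)@(3, 7): e=[30,6,60] → #
    (0,4)@(1, 9): e=[10,2,84] → #
    (0,5)@(1, 11): e=[-6,18,84] → ·
    (1,5)@(3, 11): e=[-2,38,60] → ·
    (2,5)@(5, 11): e=[2,58,36] → #
    (2,6)@(5, 13): e=[-14,74,36] → ·
    (3,6)@(7, 13): e=[-10,94,12] → ·
  covered (12 px):
    · · · ·
    · · · #
    · · # #
    · # # #
    # # # #
    · · # #
    · · · ·
    · · · ·
    · · · ·

Final: [10,2,34]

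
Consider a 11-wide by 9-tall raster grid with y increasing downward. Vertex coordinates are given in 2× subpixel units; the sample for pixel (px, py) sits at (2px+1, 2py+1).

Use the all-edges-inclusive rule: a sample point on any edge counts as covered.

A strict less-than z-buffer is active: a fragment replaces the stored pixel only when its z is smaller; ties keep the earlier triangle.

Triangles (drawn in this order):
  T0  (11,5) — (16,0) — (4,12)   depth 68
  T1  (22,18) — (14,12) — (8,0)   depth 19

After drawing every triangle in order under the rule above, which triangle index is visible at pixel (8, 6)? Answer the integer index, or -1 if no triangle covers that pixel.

T0:
  degenerate (2·area = 0) — covers nothing
T1:
  2·area = 60
  edge (22, 18)→(14, 12): d=(-8,-6) inclusive
  edge (14, 12)→(8, 0): d=(-6,-12) inclusive
  edge (8, 0)→(22, 18): d=(14,18) inclusive
    (5,2)@(11, 5): e=[38,6,16] → #
    (6,2)@(13, 5): e=[50,30,-20] → ·
    (5,3)@(11, 7): e=[22,-6,44] → ·
    (6,3)@(13, 7): e=[34,18,8] → #
    (7,3)@(15, 7): e=[46,42,-28] → ·
    (6,4)@(13, 9): e=[18,6,36] → #
    (7,4)@(15, 9): e=[30,30,0] → #  [on edge]
    (8,4)@(17, 9): e=[42,54,-36] → ·
    (6,5)@(13, 11): e=[2,-6,64] → ·
    (7,5)@(15, 11): e=[14,18,28] → #
    (8,5)@(17, 11): e=[26,42,-8] → ·
    (7,6)@(15, 13): e=[-2,6,56] → ·
  covered (8 px):
    · · · · · · · · · · ·
    · · · · · · · · · · ·
    · · · · · # · · · · ·
    · · · · · · # · · · ·
    · · · · · · # # · · ·
    · · · · · · · # · · ·
    · · · · · · · · # · ·
    · · · · · · · · · # ·
    · · · · · · · · · · #

Z-buffer (winner per pixel, '.' = empty):
  . . . . . . . . . . .
  . . . . . . . . . . .
  . . . . . 1 . . . . .
  . . . . . . 1 . . . .
  . . . . . . 1 1 . . .
  . . . . . . . 1 . . .
  . . . . . . . . 1 . .
  . . . . . . . . . 1 .
  . . . . . . . . . . 1

Result: 1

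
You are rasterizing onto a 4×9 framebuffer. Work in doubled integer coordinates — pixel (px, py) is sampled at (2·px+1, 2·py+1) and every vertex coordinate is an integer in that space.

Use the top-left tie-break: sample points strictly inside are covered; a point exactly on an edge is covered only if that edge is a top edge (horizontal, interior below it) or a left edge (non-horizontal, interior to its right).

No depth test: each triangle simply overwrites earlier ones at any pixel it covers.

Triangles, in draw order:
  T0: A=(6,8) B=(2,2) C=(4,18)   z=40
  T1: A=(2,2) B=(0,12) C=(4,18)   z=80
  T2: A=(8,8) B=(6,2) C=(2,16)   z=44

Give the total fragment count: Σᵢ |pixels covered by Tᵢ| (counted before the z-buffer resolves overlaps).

T0:
  2·area = 52  (B↔C swapped to make it positive)
  edge (6, 8)→(4, 18): d=(-2,10) right/bottom  bias=-1
  edge (4, 18)→(2, 2): d=(-2,-16) top-left  bias=+0
  edge (2, 2)→(6, 8): d=(4,6) right/bottom  bias=-1
    (3,1)@(7, 3): e=[0,78,-26] → ·  [on edge]
    (1,2)@(3, 5): e=[36,10,6] → #
    (2,2)@(5, 5): e=[16,42,-6] → ·
    (1,3)@(3, 7): e=[32,6,14] → #
    (2,3)@(5, 7): e=[12,38,2] → #
    (3,3)@(7, 7): e=[-8,70,-10] → ·
    (1,4)@(3, 9): e=[28,2,22] → #
    (3,4)@(7, 9): e=[-12,66,-2] → ·
    (1,5)@(3, 11): e=[24,-2,30] → ·
    (2,5)@(5, 11): e=[4,30,18] → #
    (3,5)@(7, 11): e=[-16,62,6] → ·
    (2,6)@(5, 13): e=[0,26,26] → ·  [on edge]
  covered (6 px):
    · · · ·
    · · · ·
    · # · ·
    · # # ·
    · # # ·
    · · # ·
    · · · ·
    · · · ·
    · · · ·
T1:
  2·area = 52  (B↔C swapped to make it positive)
  edge (2, 2)→(4, 18): d=(2,16) right/bottom  bias=-1
  edge (4, 18)→(0, 12): d=(-4,-6) top-left  bias=+0
  edge (0, 12)→(2, 2): d=(2,-10) top-left  bias=+0
    (0,3)@(1, 7): e=[26,26,0] → #  [on edge]
    (1,3)@(3, 7): e=[-6,38,20] → ·
    (0,4)@(1, 9): e=[30,18,4] → #
    (1,4)@(3, 9): e=[-2,30,24] → ·
    (0,5)@(1, 11): e=[34,10,8] → #
    (1,5)@(3, 11): e=[2,22,28] → #
    (2,5)@(5, 11): e=[-30,34,48] → ·
    (0,6)@(1, 13): e=[38,2,12] → #
    (2,6)@(5, 13): e=[-26,26,52] → ·
    (0,7)@(1, 15): e=[42,-6,16] → ·
    (1,7)@(3, 15): e=[10,6,36] → #
    (2,7)@(5, 15): e=[-22,18,56] → ·
  covered (7 px):
    · · · ·
    · · · ·
    · · · ·
    # · · ·
    # · · ·
    # # · ·
    # # · ·
    · # · ·
    · · · ·
T2:
  2·area = 52  (B↔C swapped to make it positive)
  edge (8, 8)→(2, 16): d=(-6,8) right/bottom  bias=-1
  edge (2, 16)→(6, 2): d=(4,-14) top-left  bias=+0
  edge (6, 2)→(8, 8): d=(2,6) right/bottom  bias=-1
    (3,2)@(7, 5): e=[26,26,0] → ·  [on edge]
    (2,3)@(5, 7): e=[30,6,16] → #
    (3,3)@(7, 7): e=[14,34,4] → #
    (2,4)@(5, 9): e=[18,14,20] → #
    (2,5)@(5, 11): e=[6,22,24] → #
    (3,5)@(7, 11): e=[-10,50,12] → ·
    (1,6)@(3, 13): e=[10,2,40] → #
    (2,6)@(5, 13): e=[-6,30,28] → ·
    (1,7)@(3, 15): e=[-2,10,44] → ·
  covered (6 px):
    · · · ·
    · · · ·
    · · · ·
    · · # #
    · · # #
    · · # ·
    · # · ·
    · · · ·
    · · · ·

Answer: 19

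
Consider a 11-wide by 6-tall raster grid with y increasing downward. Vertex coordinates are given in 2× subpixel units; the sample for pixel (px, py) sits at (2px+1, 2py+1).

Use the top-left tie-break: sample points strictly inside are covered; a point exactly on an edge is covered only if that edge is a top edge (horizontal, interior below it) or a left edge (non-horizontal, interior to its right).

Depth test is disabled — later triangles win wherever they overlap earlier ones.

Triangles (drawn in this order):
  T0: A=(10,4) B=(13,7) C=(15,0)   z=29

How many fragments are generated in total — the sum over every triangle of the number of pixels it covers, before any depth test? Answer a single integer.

T0:
  2·area = 27  (B↔C swapped to make it positive)
  edge (10, 4)→(15, 0): d=(5,-4) top-left  bias=+0
  edge (15, 0)→(13, 7): d=(-2,7) right/bottom  bias=-1
  edge (13, 7)→(10, 4): d=(-3,-3) top-left  bias=+0
    (3,0)@(7, 1): e=[-27,54,0] → ·  [on edge]
    (4,1)@(9, 3): e=[-9,36,0] → ·  [on edge]
    (6,1)@(13, 3): e=[7,8,12] → █
    (7,1)@(15, 3): e=[15,-6,18] → ·
    (5,2)@(11, 5): e=[9,18,0] → █  [on edge]
    (7,2)@(15, 5): e=[25,-10,12] → ·
    (5,3)@(11, 7): e=[19,14,-6] → ·
    (6,3)@(13, 7): e=[27,0,0] → ·  [on edge]
    (7,4)@(15, 9): e=[45,-18,0] → ·  [on edge]
    (8,5)@(17, 11): e=[63,-36,0] → ·  [on edge]
  covered (3 px):
    · · · · · · · · · · ·
    · · · · · · █ · · · ·
    · · · · · █ █ · · · ·
    · · · · · · · · · · ·
    · · · · · · · · · · ·
    · · · · · · · · · · ·

Result: 3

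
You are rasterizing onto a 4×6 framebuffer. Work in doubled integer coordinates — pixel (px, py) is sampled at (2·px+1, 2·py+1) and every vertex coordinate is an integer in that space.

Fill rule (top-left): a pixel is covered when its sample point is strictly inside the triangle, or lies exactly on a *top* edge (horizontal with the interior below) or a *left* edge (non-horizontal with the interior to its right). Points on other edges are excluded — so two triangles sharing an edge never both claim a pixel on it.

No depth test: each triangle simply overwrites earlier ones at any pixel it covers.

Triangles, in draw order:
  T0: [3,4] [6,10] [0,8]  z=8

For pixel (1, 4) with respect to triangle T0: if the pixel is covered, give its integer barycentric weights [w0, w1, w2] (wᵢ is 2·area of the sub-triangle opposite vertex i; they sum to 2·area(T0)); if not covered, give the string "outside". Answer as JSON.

T0:
  2·area = 30
  edge (3, 4)→(6, 10): d=(3,6) right/bottom  bias=-1
  edge (6, 10)→(0, 8): d=(-6,-2) top-left  bias=+0
  edge (0, 8)→(3, 4): d=(3,-4) top-left  bias=+0
    (1,2)@(3, 5): e=[3,24,3] → X
    (2,2)@(5, 5): e=[-9,28,11] → .
    (0,3)@(1, 7): e=[21,8,1] → X
    (2,3)@(5, 7): e=[-3,16,17] → .
    (0,4)@(1, 9): e=[27,-4,7] → .
    (1,4)@(3, 9): e=[15,0,15] → X  [on edge]
    (2,4)@(5, 9): e=[3,4,23] → X
    (3,4)@(7, 9): e=[-9,8,31] → .
    (1,5)@(3, 11): e=[21,-12,21] → .
    (2,5)@(5, 11): e=[9,-8,29] → .
  covered (5 px):
    . . . .
    . . . .
    . X . .
    X X . .
    . X X .
    . . . .

Answer: [0,15,15]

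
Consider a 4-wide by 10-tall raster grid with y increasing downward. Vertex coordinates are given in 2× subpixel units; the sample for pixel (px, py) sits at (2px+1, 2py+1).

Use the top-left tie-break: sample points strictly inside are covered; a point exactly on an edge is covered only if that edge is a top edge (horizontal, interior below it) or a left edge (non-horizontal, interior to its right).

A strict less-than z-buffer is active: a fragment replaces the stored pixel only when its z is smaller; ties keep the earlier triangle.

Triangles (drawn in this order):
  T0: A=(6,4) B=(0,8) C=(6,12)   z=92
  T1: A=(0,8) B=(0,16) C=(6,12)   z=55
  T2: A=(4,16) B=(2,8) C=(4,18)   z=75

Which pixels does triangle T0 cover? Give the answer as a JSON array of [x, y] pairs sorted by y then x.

T0:
  2·area = 48  (B↔C swapped to make it positive)
  edge (6, 4)→(6, 12): d=(0,8) right/bottom  bias=-1
  edge (6, 12)→(0, 8): d=(-6,-4) top-left  bias=+0
  edge (0, 8)→(6, 4): d=(6,-4) top-left  bias=+0
    (2,2)@(5, 5): e=[8,38,2] → █
    (3,2)@(7, 5): e=[-8,46,10] → ·
    (1,3)@(3, 7): e=[24,18,6] → █
    (3,3)@(7, 7): e=[-8,34,22] → ·
    (1,4)@(3, 9): e=[24,6,18] → █
    (3,4)@(7, 9): e=[-8,22,34] → ·
    (1,5)@(3, 11): e=[24,-6,30] → ·
    (2,5)@(5, 11): e=[8,2,38] → █
    (3,5)@(7, 11): e=[-8,10,46] → ·
    (2,6)@(5, 13): e=[8,-10,50] → ·
  covered (6 px):
    · · · ·
    · · · ·
    · · █ ·
    · █ █ ·
    · █ █ ·
    · · █ ·
    · · · ·
    · · · ·
    · · · ·
    · · · ·
T1:
  2·area = 48  (B↔C swapped to make it positive)
  edge (0, 8)→(6, 12): d=(6,4) right/bottom  bias=-1
  edge (6, 12)→(0, 16): d=(-6,4) right/bottom  bias=-1
  edge (0, 16)→(0, 8): d=(0,-8) top-left  bias=+0
    (0,4)@(1, 9): e=[2,38,8] → █
    (1,4)@(3, 9): e=[-6,30,24] → ·
    (0,5)@(1, 11): e=[14,26,8] → █
    (1,5)@(3, 11): e=[6,18,24] → █
    (2,5)@(5, 11): e=[-2,10,40] → ·
    (0,6)@(1, 13): e=[26,14,8] → █
    (2,6)@(5, 13): e=[10,-2,40] → ·
    (0,7)@(1, 15): e=[38,2,8] → █
    (1,7)@(3, 15): e=[30,-6,24] → ·
    (0,8)@(1, 17): e=[50,-10,8] → ·
  covered (6 px):
    · · · ·
    · · · ·
    · · · ·
    · · · ·
    █ · · ·
    █ █ · ·
    █ █ · ·
    █ · · ·
    · · · ·
    · · · ·
T2:
  2·area = 4  (B↔C swapped to make it positive)
  edge (4, 16)→(4, 18): d=(0,2) right/bottom  bias=-1
  edge (4, 18)→(2, 8): d=(-2,-10) top-left  bias=+0
  edge (2, 8)→(4, 16): d=(2,8) right/bottom  bias=-1
    (0,1)@(1, 3): e=[6,0,-2] → ·  [on edge]
    (1,6)@(3, 13): e=[2,0,2] → █  [on edge]
    (2,6)@(5, 13): e=[-2,20,-14] → ·
    (1,7)@(3, 15): e=[2,-4,6] → ·
  covered (1 px):
    · · · ·
    · · · ·
    · · · ·
    · · · ·
    · · · ·
    · · · ·
    · █ · ·
    · · · ·
    · · · ·
    · · · ·

Answer: [[2,2],[1,3],[2,3],[1,4],[2,4],[2,5]]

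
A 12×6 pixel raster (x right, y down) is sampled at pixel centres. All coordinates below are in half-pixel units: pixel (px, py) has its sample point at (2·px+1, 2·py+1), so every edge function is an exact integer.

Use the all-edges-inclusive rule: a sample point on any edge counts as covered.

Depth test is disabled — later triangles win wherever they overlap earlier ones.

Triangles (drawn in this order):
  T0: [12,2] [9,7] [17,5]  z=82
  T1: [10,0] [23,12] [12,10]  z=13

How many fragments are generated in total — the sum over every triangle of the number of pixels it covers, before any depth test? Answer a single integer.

T0:
  2·area = 34  (B↔C swapped to make it positive)
  edge (12, 2)→(17, 5): d=(5,3) inclusive
  edge (17, 5)→(9, 7): d=(-8,2) inclusive
  edge (9, 7)→(12, 2): d=(3,-5) inclusive
    (6,1)@(13, 3): e=[2,24,8] → X
    (7,1)@(15, 3): e=[-4,20,18] → .
    (5,2)@(11, 5): e=[18,12,4] → X
    (7,2)@(15, 5): e=[6,4,24] → X
    (8,2)@(17, 5): e=[0,0,34] → X  [on edge]
    (9,2)@(19, 5): e=[-6,-4,44] → .
    (4,3)@(9, 7): e=[34,0,0] → X  [on edge]
    (5,3)@(11, 7): e=[28,-4,10] → .
    (6,3)@(13, 7): e=[22,-8,20] → .
    (7,3)@(15, 7): e=[16,-12,30] → .
    (8,3)@(17, 7): e=[10,-16,40] → .
    (0,4)@(1, 9): e=[68,0,-34] → .  [on edge]
  covered (6 px):
    . . . . . . . . . . . .
    . . . . . . X . . . . .
    . . . . . X X X X . . .
    . . . . X . . . . . . .
    . . . . . . . . . . . .
    . . . . . . . . . . . .
T1:
  2·area = 106
  edge (10, 0)→(23, 12): d=(13,12) inclusive
  edge (23, 12)→(12, 10): d=(-11,-2) inclusive
  edge (12, 10)→(10, 0): d=(-2,-10) inclusive
    (5,0)@(11, 1): e=[1,97,8] → X
    (6,0)@(13, 1): e=[-23,101,28] → .
    (5,1)@(11, 3): e=[27,75,4] → X
    (6,1)@(13, 3): e=[3,79,24] → X
    (7,1)@(15, 3): e=[-21,83,44] → .
    (5,2)@(11, 5): e=[53,53,0] → X  [on edge]
    (7,2)@(15, 5): e=[5,61,40] → X
    (8,2)@(17, 5): e=[-19,65,60] → .
    (5,3)@(11, 7): e=[79,31,-4] → .
    (6,3)@(13, 7): e=[55,35,16] → X
    (8,3)@(17, 7): e=[7,43,56] → X
    (9,3)@(19, 7): e=[-17,47,76] → .
  covered (15 px):
    . . . . . X . . . . . .
    . . . . . X X . . . . .
    . . . . . X X X . . . .
    . . . . . . X X X . . .
    . . . . . . X X X X . .
    . . . . . . . . . X X .

Final: 21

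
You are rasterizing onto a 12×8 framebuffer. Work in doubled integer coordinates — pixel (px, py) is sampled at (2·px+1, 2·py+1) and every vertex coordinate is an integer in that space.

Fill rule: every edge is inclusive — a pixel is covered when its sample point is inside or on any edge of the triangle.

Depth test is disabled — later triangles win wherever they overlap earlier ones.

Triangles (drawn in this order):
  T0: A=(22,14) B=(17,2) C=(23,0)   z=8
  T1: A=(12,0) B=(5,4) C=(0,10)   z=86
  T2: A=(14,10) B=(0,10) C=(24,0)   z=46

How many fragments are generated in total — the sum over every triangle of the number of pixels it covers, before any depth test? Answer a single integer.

T0:
  2·area = 82
  edge (22, 14)→(17, 2): d=(-5,-12) inclusive
  edge (17, 2)→(23, 0): d=(6,-2) inclusive
  edge (23, 0)→(22, 14): d=(-1,14) inclusive
    (10,0)@(21, 1): e=[53,2,27] → X
    (11,0)@(23, 1): e=[77,6,-1] → .
    (9,1)@(19, 3): e=[19,10,53] → X
    (11,1)@(23, 3): e=[67,18,-3] → .
    (9,2)@(19, 5): e=[9,22,51] → X
    (11,2)@(23, 5): e=[57,30,-5] → .
    (9,3)@(19, 7): e=[-1,34,49] → .
    (10,3)@(21, 7): e=[23,38,21] → X
    (11,3)@(23, 7): e=[47,42,-7] → .
    (10,4)@(21, 9): e=[13,50,19] → X
    (11,4)@(23, 9): e=[37,54,-9] → .
    (10,5)@(21, 11): e=[3,62,17] → X
  covered (8 px):
    . . . . . . . . . . X .
    . . . . . . . . . X X .
    . . . . . . . . . X X .
    . . . . . . . . . . X .
    . . . . . . . . . . X .
    . . . . . . . . . . X .
    . . . . . . . . . . . .
    . . . . . . . . . . . .
T1:
  2·area = 22  (B↔C swapped to make it positive)
  edge (12, 0)→(0, 10): d=(-12,10) inclusive
  edge (0, 10)→(5, 4): d=(5,-6) inclusive
  edge (5, 4)→(12, 0): d=(7,-4) inclusive
    (3,1)@(7, 3): e=[14,7,1] → X
    (4,1)@(9, 3): e=[-6,19,9] → .
    (2,2)@(5, 5): e=[10,5,7] → X
    (3,2)@(7, 5): e=[-10,17,15] → .
    (1,3)@(3, 7): e=[6,3,13] → X
    (2,3)@(5, 7): e=[-14,15,21] → .
    (0,4)@(1, 9): e=[2,1,19] → X
    (1,4)@(3, 9): e=[-18,13,27] → .
    (0,5)@(1, 11): e=[-22,11,33] → .
  covered (4 px):
    . . . . . . . . . . . .
    . . . X . . . . . . . .
    . . X . . . . . . . . .
    . X . . . . . . . . . .
    X . . . . . . . . . . .
    . . . . . . . . . . . .
    . . . . . . . . . . . .
    . . . . . . . . . . . .
T2:
  2·area = 140
  edge (14, 10)→(0, 10): d=(-14,0) inclusive
  edge (0, 10)→(24, 0): d=(24,-10) inclusive
  edge (24, 0)→(14, 10): d=(-10,10) inclusive
    (11,0)@(23, 1): e=[126,14,0] → X  [on edge]
    (8,1)@(17, 3): e=[98,2,40] → X
    (9,1)@(19, 3): e=[98,22,20] → X
    (10,1)@(21, 3): e=[98,42,0] → X  [on edge]
    (11,1)@(23, 3): e=[98,62,-20] → .
    (6,2)@(13, 5): e=[70,10,60] → X
    (7,2)@(15, 5): e=[70,30,40] → X
    (9,2)@(19, 5): e=[70,70,0] → X  [on edge]
    (10,2)@(21, 5): e=[70,90,-20] → .
    (4,3)@(9, 7): e=[42,18,80] → X
    (5,3)@(11, 7): e=[42,38,60] → X
    (8,3)@(17, 7): e=[42,98,0] → X  [on edge]
    (7,4)@(15, 9): e=[14,126,0] → X  [on edge]
    (6,5)@(13, 11): e=[-14,154,0] → .  [on edge]
    (5,6)@(11, 13): e=[-42,182,0] → .  [on edge]
    (4,7)@(9, 15): e=[-70,210,0] → .  [on edge]
  covered (20 px):
    . . . . . . . . . . . X
    . . . . . . . . X X X .
    . . . . . . X X X X . .
    . . . . X X X X X . . .
    . X X X X X X X . . . .
    . . . . . . . . . . . .
    . . . . . . . . . . . .
    . . . . . . . . . . . .

Final: 32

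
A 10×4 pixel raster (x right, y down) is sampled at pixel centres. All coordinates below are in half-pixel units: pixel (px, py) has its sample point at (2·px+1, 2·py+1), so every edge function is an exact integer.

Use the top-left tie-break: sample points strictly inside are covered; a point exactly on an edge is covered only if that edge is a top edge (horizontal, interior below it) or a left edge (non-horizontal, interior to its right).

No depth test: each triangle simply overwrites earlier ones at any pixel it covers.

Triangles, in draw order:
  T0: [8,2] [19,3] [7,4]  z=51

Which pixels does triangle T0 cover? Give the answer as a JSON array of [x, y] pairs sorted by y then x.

T0:
  2·area = 23
  edge (8, 2)→(19, 3): d=(11,1) right/bottom  bias=-1
  edge (19, 3)→(7, 4): d=(-12,1) right/bottom  bias=-1
  edge (7, 4)→(8, 2): d=(1,-2) top-left  bias=+0
    (4,1)@(9, 3): e=[10,10,3] → #
    (5,1)@(11, 3): e=[8,8,7] → #
    (6,1)@(13, 3): e=[6,6,11] → #
    (7,1)@(15, 3): e=[4,4,15] → #
    (8,1)@(17, 3): e=[2,2,19] → #
    (9,1)@(19, 3): e=[0,0,23] → ·  [on edge]
    (4,2)@(9, 5): e=[32,-14,5] → ·
    (5,2)@(11, 5): e=[30,-16,9] → ·
    (6,2)@(13, 5): e=[28,-18,13] → ·
    (7,2)@(15, 5): e=[26,-20,17] → ·
    (8,2)@(17, 5): e=[24,-22,21] → ·
  covered (5 px):
    · · · · · · · · · ·
    · · · · # # # # # ·
    · · · · · · · · · ·
    · · · · · · · · · ·

Answer: [[4,1],[5,1],[6,1],[7,1],[8,1]]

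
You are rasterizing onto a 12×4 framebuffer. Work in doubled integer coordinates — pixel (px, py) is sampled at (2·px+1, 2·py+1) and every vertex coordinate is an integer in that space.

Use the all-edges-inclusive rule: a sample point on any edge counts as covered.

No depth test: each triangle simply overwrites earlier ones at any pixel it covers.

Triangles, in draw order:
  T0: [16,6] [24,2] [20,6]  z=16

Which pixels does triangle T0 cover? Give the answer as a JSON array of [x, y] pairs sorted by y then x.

T0:
  2·area = 16
  edge (16, 6)→(24, 2): d=(8,-4) inclusive
  edge (24, 2)→(20, 6): d=(-4,4) inclusive
  edge (20, 6)→(16, 6): d=(-4,0) inclusive
    (11,1)@(23, 3): e=[4,0,12] → █  [on edge]
    (9,2)@(19, 5): e=[4,8,4] → █
    (10,2)@(21, 5): e=[12,0,4] → █  [on edge]
    (11,2)@(23, 5): e=[20,-8,4] → ·
    (9,3)@(19, 7): e=[20,0,-4] → ·  [on edge]
    (10,3)@(21, 7): e=[28,-8,-4] → ·
  covered (3 px):
    · · · · · · · · · · · ·
    · · · · · · · · · · · █
    · · · · · · · · · █ █ ·
    · · · · · · · · · · · ·

Result: [[11,1],[9,2],[10,2]]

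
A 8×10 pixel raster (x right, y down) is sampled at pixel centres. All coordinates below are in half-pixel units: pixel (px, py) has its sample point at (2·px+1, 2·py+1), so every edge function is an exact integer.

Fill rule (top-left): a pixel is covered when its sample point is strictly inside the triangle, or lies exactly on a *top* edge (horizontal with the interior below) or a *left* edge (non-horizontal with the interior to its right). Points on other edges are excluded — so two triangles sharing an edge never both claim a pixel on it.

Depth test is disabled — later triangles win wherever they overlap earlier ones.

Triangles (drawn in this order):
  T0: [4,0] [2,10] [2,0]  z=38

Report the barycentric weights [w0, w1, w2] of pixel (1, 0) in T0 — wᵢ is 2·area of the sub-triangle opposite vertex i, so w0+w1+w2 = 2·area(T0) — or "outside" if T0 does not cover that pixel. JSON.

T0:
  2·area = 20
  edge (4, 0)→(2, 10): d=(-2,10) right/bottom  bias=-1
  edge (2, 10)→(2, 0): d=(0,-10) top-left  bias=+0
  edge (2, 0)→(4, 0): d=(2,0) top-left  bias=+0
    (1,0)@(3, 1): e=[8,10,2] → █
    (2,0)@(5, 1): e=[-12,30,2] → ·
    (1,1)@(3, 3): e=[4,10,6] → █
    (2,1)@(5, 3): e=[-16,30,6] → ·
    (1,2)@(3, 5): e=[0,10,10] → ·  [on edge]
    (0,7)@(1, 15): e=[0,-10,30] → ·  [on edge]
  covered (2 px):
    · █ · · · · · ·
    · █ · · · · · ·
    · · · · · · · ·
    · · · · · · · ·
    · · · · · · · ·
    · · · · · · · ·
    · · · · · · · ·
    · · · · · · · ·
    · · · · · · · ·
    · · · · · · · ·

Answer: [10,2,8]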